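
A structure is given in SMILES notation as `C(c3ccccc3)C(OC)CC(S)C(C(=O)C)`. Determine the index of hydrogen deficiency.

Atom tally by fragment:
  C6H5CH2 → C:7 H:7
  CH(OCH3) → C:2 H:4 O:1
  CH2 → C:1 H:2
  CH(SH) → C:1 H:2 S:1
  CH2COCH3 → C:3 H:5 O:1
Element totals:
  C: 14
  H: 20
  O: 2
  S: 1
Molecular formula: C14H20O2S.
DoU = (2C + 2 + N − H − X) / 2 = (2·14 + 2 + 0 − 20 − 0) / 2 = 5.

5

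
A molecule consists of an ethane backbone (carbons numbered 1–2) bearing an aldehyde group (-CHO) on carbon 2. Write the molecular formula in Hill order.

Atom tally by fragment:
  CH3 → C:1 H:3
  CH2CHO → C:2 H:3 O:1
Element totals:
  C: 3
  H: 6
  O: 1

C3H6O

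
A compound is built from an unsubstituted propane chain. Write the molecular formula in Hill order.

Atom tally by fragment:
  CH3 → C:1 H:3
  CH2 → C:1 H:2
  CH3 → C:1 H:3
Element totals:
  C: 3
  H: 8

C3H8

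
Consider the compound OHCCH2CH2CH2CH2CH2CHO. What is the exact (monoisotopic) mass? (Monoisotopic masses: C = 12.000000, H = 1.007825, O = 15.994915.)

Atom tally by fragment:
  OHCCH2 → C:2 H:3 O:1
  CH2 → C:1 H:2
  CH2 → C:1 H:2
  CH2 → C:1 H:2
  CH2CHO → C:2 H:3 O:1
Element totals:
  C: 7
  H: 12
  O: 2
Molecular formula: C7H12O2.
  M = 7(12.0) + 12(1.007825) + 2(15.994915)
    = 84.000000 + 12.093900 + 31.989830 = 128.083730

128.0837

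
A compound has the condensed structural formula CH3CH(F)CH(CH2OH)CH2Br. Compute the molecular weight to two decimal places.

Element totals:
  C: 5
  H: 10
  Br: 1
  F: 1
  O: 1
Molecular formula: C5H10BrFO.
  M = 5(12.011) + 10(1.008) + 79.904 + 18.998 + 15.999
    = 60.055 + 10.080 + 79.904 + 18.998 + 15.999 = 185.036

185.04 g/mol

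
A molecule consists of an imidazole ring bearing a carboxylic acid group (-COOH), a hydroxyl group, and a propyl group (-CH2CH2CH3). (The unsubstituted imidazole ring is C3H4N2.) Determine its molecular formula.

Atom tally by fragment:
  imidazole ring core → C:3 H:4 N:2
  (− 3 ring H displaced by substituents)
  + COOH → C:1 H:1 O:2
  + OH → O:1 H:1
  + CH2CH2CH3 → C:3 H:7
Element totals:
  C: 7
  H: 10
  N: 2
  O: 3

C7H10N2O3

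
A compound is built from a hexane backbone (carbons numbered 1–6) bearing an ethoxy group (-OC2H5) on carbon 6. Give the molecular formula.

C8H18O

Atom tally by fragment:
  CH3 → C:1 H:3
  CH2 → C:1 H:2
  CH2 → C:1 H:2
  CH2 → C:1 H:2
  CH2 → C:1 H:2
  CH2OC2H5 → C:3 H:7 O:1
Element totals:
  C: 8
  H: 18
  O: 1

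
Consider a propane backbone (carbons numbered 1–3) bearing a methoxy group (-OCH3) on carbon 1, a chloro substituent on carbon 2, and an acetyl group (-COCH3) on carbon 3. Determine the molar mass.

150.60 g/mol

Atom tally by fragment:
  CH3OCH2 → C:2 H:5 O:1
  CH(Cl) → C:1 H:1 Cl:1
  CH2COCH3 → C:3 H:5 O:1
Element totals:
  C: 6
  H: 11
  Cl: 1
  O: 2
Molecular formula: C6H11ClO2.
  M = 6(12.011) + 11(1.008) + 35.45 + 2(15.999)
    = 72.066 + 11.088 + 35.450 + 31.998 = 150.602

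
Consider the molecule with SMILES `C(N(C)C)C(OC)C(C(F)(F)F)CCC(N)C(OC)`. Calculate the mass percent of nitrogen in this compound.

9.78%

Atom tally by fragment:
  (CH3)2NCH2 → C:3 H:8 N:1
  CH(OCH3) → C:2 H:4 O:1
  CH(CF3) → C:2 H:1 F:3
  CH2 → C:1 H:2
  CH2 → C:1 H:2
  CH(NH2) → C:1 H:3 N:1
  CH2OCH3 → C:2 H:5 O:1
Element totals:
  C: 12
  H: 25
  F: 3
  N: 2
  O: 2
Molecular formula: C12H25F3N2O2.
Molar mass = 286.338 g/mol.
Mass from N: 2 × 14.007 = 28.014 g/mol.
%N = 28.014 / 286.338 × 100 = 9.78%.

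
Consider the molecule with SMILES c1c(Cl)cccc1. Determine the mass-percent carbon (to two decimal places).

Atom tally by fragment:
  benzene ring core → C:6 H:6
  (− 1 ring H displaced by substituents)
  + Cl → Cl:1
Element totals:
  C: 6
  H: 5
  Cl: 1
Molecular formula: C6H5Cl.
Molar mass = 112.556 g/mol.
Mass from C: 6 × 12.011 = 72.066 g/mol.
%C = 72.066 / 112.556 × 100 = 64.03%.

64.03%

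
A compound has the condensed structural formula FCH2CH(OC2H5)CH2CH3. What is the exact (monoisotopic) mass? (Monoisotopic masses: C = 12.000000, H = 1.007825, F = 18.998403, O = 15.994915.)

120.0950

Atom tally by fragment:
  FCH2 → C:1 H:2 F:1
  CH(OC2H5) → C:3 H:6 O:1
  CH2 → C:1 H:2
  CH3 → C:1 H:3
Element totals:
  C: 6
  H: 13
  F: 1
  O: 1
Molecular formula: C6H13FO.
  M = 6(12.0) + 13(1.007825) + 18.998403 + 15.994915
    = 72.000000 + 13.101725 + 18.998403 + 15.994915 = 120.095043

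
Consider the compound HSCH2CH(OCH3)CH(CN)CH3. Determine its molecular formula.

C6H11NOS

Element totals:
  C: 6
  H: 11
  N: 1
  O: 1
  S: 1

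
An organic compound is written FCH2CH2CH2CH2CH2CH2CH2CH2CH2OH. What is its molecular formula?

Element totals:
  C: 9
  H: 19
  F: 1
  O: 1

C9H19FO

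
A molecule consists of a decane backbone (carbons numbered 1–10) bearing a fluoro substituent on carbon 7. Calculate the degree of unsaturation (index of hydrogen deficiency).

Atom tally by fragment:
  CH3 → C:1 H:3
  CH2 → C:1 H:2
  CH2 → C:1 H:2
  CH2 → C:1 H:2
  CH2 → C:1 H:2
  CH2 → C:1 H:2
  CH(F) → C:1 H:1 F:1
  CH2 → C:1 H:2
  CH2 → C:1 H:2
  CH3 → C:1 H:3
Element totals:
  C: 10
  H: 21
  F: 1
Molecular formula: C10H21F.
DoU = (2C + 2 + N − H − X) / 2 = (2·10 + 2 + 0 − 21 − 1) / 2 = 0.

0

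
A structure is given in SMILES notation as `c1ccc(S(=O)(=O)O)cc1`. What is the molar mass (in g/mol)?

Atom tally by fragment:
  benzene ring core → C:6 H:6
  (− 1 ring H displaced by substituents)
  + SO3H → S:1 O:3 H:1
Element totals:
  C: 6
  H: 6
  O: 3
  S: 1
Molecular formula: C6H6O3S.
  M = 6(12.011) + 6(1.008) + 3(15.999) + 32.06
    = 72.066 + 6.048 + 47.997 + 32.060 = 158.171

158.17 g/mol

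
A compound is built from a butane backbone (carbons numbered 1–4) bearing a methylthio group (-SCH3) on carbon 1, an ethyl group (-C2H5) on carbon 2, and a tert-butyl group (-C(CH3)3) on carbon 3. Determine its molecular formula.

Atom tally by fragment:
  CH3SCH2 → C:2 H:5 S:1
  CH(C2H5) → C:3 H:6
  CH(C(CH3)3) → C:5 H:10
  CH3 → C:1 H:3
Element totals:
  C: 11
  H: 24
  S: 1

C11H24S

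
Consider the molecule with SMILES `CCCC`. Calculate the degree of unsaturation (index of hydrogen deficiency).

Atom tally by fragment:
  CH3 → C:1 H:3
  CH2 → C:1 H:2
  CH2 → C:1 H:2
  CH3 → C:1 H:3
Element totals:
  C: 4
  H: 10
Molecular formula: C4H10.
DoU = (2C + 2 + N − H − X) / 2 = (2·4 + 2 + 0 − 10 − 0) / 2 = 0.

0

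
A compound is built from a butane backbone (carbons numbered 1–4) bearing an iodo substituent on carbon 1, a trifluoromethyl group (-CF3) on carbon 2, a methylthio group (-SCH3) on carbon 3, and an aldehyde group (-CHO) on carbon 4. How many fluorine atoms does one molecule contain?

3

Atom tally by fragment:
  ICH2 → C:1 H:2 I:1
  CH(CF3) → C:2 H:1 F:3
  CH(SCH3) → C:2 H:4 S:1
  CH2CHO → C:2 H:3 O:1
Element totals:
  C: 7
  H: 10
  F: 3
  I: 1
  O: 1
  S: 1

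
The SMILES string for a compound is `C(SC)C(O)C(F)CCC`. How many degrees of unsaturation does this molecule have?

Atom tally by fragment:
  CH3SCH2 → C:2 H:5 S:1
  CH(OH) → C:1 H:2 O:1
  CH(F) → C:1 H:1 F:1
  CH2 → C:1 H:2
  CH2 → C:1 H:2
  CH3 → C:1 H:3
Element totals:
  C: 7
  H: 15
  F: 1
  O: 1
  S: 1
Molecular formula: C7H15FOS.
DoU = (2C + 2 + N − H − X) / 2 = (2·7 + 2 + 0 − 15 − 1) / 2 = 0.

0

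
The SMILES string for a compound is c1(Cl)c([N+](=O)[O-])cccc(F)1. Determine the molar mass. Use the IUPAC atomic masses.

Atom tally by fragment:
  benzene ring core → C:6 H:6
  (− 3 ring H displaced by substituents)
  + Cl → Cl:1
  + NO2 → N:1 O:2
  + F → F:1
Element totals:
  C: 6
  H: 3
  Cl: 1
  F: 1
  N: 1
  O: 2
Molecular formula: C6H3ClFNO2.
  M = 6(12.011) + 3(1.008) + 35.45 + 18.998 + 14.007 + 2(15.999)
    = 72.066 + 3.024 + 35.450 + 18.998 + 14.007 + 31.998 = 175.543

175.54 g/mol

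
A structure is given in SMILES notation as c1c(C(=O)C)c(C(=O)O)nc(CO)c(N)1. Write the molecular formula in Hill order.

C9H10N2O4

Atom tally by fragment:
  pyridine ring core → C:5 H:5 N:1
  (− 4 ring H displaced by substituents)
  + COCH3 → C:2 H:3 O:1
  + COOH → C:1 H:1 O:2
  + CH2OH → C:1 H:3 O:1
  + NH2 → N:1 H:2
Element totals:
  C: 9
  H: 10
  N: 2
  O: 4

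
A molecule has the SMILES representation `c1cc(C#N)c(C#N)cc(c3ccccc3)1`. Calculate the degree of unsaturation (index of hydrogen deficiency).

12

Atom tally by fragment:
  benzene ring core → C:6 H:6
  (− 3 ring H displaced by substituents)
  + CN → C:1 N:1
  + CN → C:1 N:1
  + C6H5 → C:6 H:5
Element totals:
  C: 14
  H: 8
  N: 2
Molecular formula: C14H8N2.
DoU = (2C + 2 + N − H − X) / 2 = (2·14 + 2 + 2 − 8 − 0) / 2 = 12.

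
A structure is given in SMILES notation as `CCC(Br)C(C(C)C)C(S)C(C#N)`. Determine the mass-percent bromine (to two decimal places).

Atom tally by fragment:
  CH3 → C:1 H:3
  CH2 → C:1 H:2
  CH(Br) → C:1 H:1 Br:1
  CH(CH(CH3)2) → C:4 H:8
  CH(SH) → C:1 H:2 S:1
  CH2CN → C:2 H:2 N:1
Element totals:
  C: 10
  H: 18
  Br: 1
  N: 1
  S: 1
Molecular formula: C10H18BrNS.
Molar mass = 264.225 g/mol.
Mass from Br: 1 × 79.904 = 79.904 g/mol.
%Br = 79.904 / 264.225 × 100 = 30.24%.

30.24%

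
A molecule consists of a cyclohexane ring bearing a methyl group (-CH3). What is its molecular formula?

C7H14

Atom tally by fragment:
  cyclohexane ring core → C:6 H:12
  (− 1 ring H displaced by substituents)
  + CH3 → C:1 H:3
Element totals:
  C: 7
  H: 14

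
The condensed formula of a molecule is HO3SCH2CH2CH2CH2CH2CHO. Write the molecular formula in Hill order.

Element totals:
  C: 6
  H: 12
  O: 4
  S: 1

C6H12O4S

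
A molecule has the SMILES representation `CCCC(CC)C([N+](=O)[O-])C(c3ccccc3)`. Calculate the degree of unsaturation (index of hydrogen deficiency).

Atom tally by fragment:
  CH3 → C:1 H:3
  CH2 → C:1 H:2
  CH2 → C:1 H:2
  CH(C2H5) → C:3 H:6
  CH(NO2) → C:1 H:1 N:1 O:2
  CH2C6H5 → C:7 H:7
Element totals:
  C: 14
  H: 21
  N: 1
  O: 2
Molecular formula: C14H21NO2.
DoU = (2C + 2 + N − H − X) / 2 = (2·14 + 2 + 1 − 21 − 0) / 2 = 5.

5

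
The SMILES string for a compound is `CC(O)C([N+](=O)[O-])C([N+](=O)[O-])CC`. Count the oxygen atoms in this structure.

5

Atom tally by fragment:
  CH3 → C:1 H:3
  CH(OH) → C:1 H:2 O:1
  CH(NO2) → C:1 H:1 N:1 O:2
  CH(NO2) → C:1 H:1 N:1 O:2
  CH2 → C:1 H:2
  CH3 → C:1 H:3
Element totals:
  C: 6
  H: 12
  N: 2
  O: 5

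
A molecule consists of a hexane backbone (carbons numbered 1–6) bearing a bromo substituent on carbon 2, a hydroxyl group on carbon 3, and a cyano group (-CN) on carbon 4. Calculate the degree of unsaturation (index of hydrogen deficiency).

2

Atom tally by fragment:
  CH3 → C:1 H:3
  CH(Br) → C:1 H:1 Br:1
  CH(OH) → C:1 H:2 O:1
  CH(CN) → C:2 H:1 N:1
  CH2 → C:1 H:2
  CH3 → C:1 H:3
Element totals:
  C: 7
  H: 12
  Br: 1
  N: 1
  O: 1
Molecular formula: C7H12BrNO.
DoU = (2C + 2 + N − H − X) / 2 = (2·7 + 2 + 1 − 12 − 1) / 2 = 2.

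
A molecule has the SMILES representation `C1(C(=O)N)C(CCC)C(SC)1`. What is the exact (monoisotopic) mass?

173.0874

Atom tally by fragment:
  cyclopropane ring core → C:3 H:6
  (− 3 ring H displaced by substituents)
  + CONH2 → C:1 H:2 O:1 N:1
  + CH2CH2CH3 → C:3 H:7
  + SCH3 → C:1 H:3 S:1
Element totals:
  C: 8
  H: 15
  N: 1
  O: 1
  S: 1
Molecular formula: C8H15NOS.
  M = 8(12.0) + 15(1.007825) + 14.003074 + 15.994915 + 31.972071
    = 96.000000 + 15.117375 + 14.003074 + 15.994915 + 31.972071 = 173.087435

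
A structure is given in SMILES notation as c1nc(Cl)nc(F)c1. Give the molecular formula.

C4H2ClFN2

Atom tally by fragment:
  pyrimidine ring core → C:4 H:4 N:2
  (− 2 ring H displaced by substituents)
  + Cl → Cl:1
  + F → F:1
Element totals:
  C: 4
  H: 2
  Cl: 1
  F: 1
  N: 2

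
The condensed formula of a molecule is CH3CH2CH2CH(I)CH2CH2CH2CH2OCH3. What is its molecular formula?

Atom tally by fragment:
  CH3 → C:1 H:3
  CH2 → C:1 H:2
  CH2 → C:1 H:2
  CH(I) → C:1 H:1 I:1
  CH2 → C:1 H:2
  CH2 → C:1 H:2
  CH2 → C:1 H:2
  CH2OCH3 → C:2 H:5 O:1
Element totals:
  C: 9
  H: 19
  I: 1
  O: 1

C9H19IO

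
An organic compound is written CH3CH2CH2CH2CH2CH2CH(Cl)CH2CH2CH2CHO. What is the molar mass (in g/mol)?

Element totals:
  C: 11
  H: 21
  Cl: 1
  O: 1
Molecular formula: C11H21ClO.
  M = 11(12.011) + 21(1.008) + 35.45 + 15.999
    = 132.121 + 21.168 + 35.450 + 15.999 = 204.738

204.74 g/mol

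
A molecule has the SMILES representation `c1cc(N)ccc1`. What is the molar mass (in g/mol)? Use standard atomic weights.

93.13 g/mol

Atom tally by fragment:
  benzene ring core → C:6 H:6
  (− 1 ring H displaced by substituents)
  + NH2 → N:1 H:2
Element totals:
  C: 6
  H: 7
  N: 1
Molecular formula: C6H7N.
  M = 6(12.011) + 7(1.008) + 14.007
    = 72.066 + 7.056 + 14.007 = 93.129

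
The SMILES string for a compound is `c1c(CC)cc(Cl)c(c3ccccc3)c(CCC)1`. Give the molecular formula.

Atom tally by fragment:
  benzene ring core → C:6 H:6
  (− 4 ring H displaced by substituents)
  + C2H5 → C:2 H:5
  + Cl → Cl:1
  + C6H5 → C:6 H:5
  + CH2CH2CH3 → C:3 H:7
Element totals:
  C: 17
  H: 19
  Cl: 1

C17H19Cl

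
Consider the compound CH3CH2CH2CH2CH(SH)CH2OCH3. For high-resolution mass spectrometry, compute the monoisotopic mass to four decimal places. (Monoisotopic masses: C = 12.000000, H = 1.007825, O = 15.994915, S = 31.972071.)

Atom tally by fragment:
  CH3 → C:1 H:3
  CH2 → C:1 H:2
  CH2 → C:1 H:2
  CH2 → C:1 H:2
  CH(SH) → C:1 H:2 S:1
  CH2OCH3 → C:2 H:5 O:1
Element totals:
  C: 7
  H: 16
  O: 1
  S: 1
Molecular formula: C7H16OS.
  M = 7(12.0) + 16(1.007825) + 15.994915 + 31.972071
    = 84.000000 + 16.125200 + 15.994915 + 31.972071 = 148.092186

148.0922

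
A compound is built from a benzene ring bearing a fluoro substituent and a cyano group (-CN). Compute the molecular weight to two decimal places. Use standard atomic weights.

Atom tally by fragment:
  benzene ring core → C:6 H:6
  (− 2 ring H displaced by substituents)
  + F → F:1
  + CN → C:1 N:1
Element totals:
  C: 7
  H: 4
  F: 1
  N: 1
Molecular formula: C7H4FN.
  M = 7(12.011) + 4(1.008) + 18.998 + 14.007
    = 84.077 + 4.032 + 18.998 + 14.007 = 121.114

121.11 g/mol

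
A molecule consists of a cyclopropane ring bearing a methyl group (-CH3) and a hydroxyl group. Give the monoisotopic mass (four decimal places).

72.0575

Atom tally by fragment:
  cyclopropane ring core → C:3 H:6
  (− 2 ring H displaced by substituents)
  + CH3 → C:1 H:3
  + OH → O:1 H:1
Element totals:
  C: 4
  H: 8
  O: 1
Molecular formula: C4H8O.
  M = 4(12.0) + 8(1.007825) + 15.994915
    = 48.000000 + 8.062600 + 15.994915 = 72.057515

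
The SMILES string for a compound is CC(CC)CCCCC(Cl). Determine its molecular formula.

Atom tally by fragment:
  CH3 → C:1 H:3
  CH(C2H5) → C:3 H:6
  CH2 → C:1 H:2
  CH2 → C:1 H:2
  CH2 → C:1 H:2
  CH2 → C:1 H:2
  CH2Cl → C:1 H:2 Cl:1
Element totals:
  C: 9
  H: 19
  Cl: 1

C9H19Cl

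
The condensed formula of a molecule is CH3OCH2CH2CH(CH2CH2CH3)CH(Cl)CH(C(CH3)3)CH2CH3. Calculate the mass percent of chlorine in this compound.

Atom tally by fragment:
  CH3OCH2 → C:2 H:5 O:1
  CH2 → C:1 H:2
  CH(CH2CH2CH3) → C:4 H:8
  CH(Cl) → C:1 H:1 Cl:1
  CH(C(CH3)3) → C:5 H:10
  CH2 → C:1 H:2
  CH3 → C:1 H:3
Element totals:
  C: 15
  H: 31
  Cl: 1
  O: 1
Molecular formula: C15H31ClO.
Molar mass = 262.862 g/mol.
Mass from Cl: 1 × 35.45 = 35.450 g/mol.
%Cl = 35.450 / 262.862 × 100 = 13.49%.

13.49%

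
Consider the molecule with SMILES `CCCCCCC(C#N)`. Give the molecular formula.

Atom tally by fragment:
  CH3 → C:1 H:3
  CH2 → C:1 H:2
  CH2 → C:1 H:2
  CH2 → C:1 H:2
  CH2 → C:1 H:2
  CH2 → C:1 H:2
  CH2CN → C:2 H:2 N:1
Element totals:
  C: 8
  H: 15
  N: 1

C8H15N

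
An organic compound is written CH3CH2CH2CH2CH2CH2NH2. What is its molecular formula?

C6H15N

Atom tally by fragment:
  CH3 → C:1 H:3
  CH2 → C:1 H:2
  CH2 → C:1 H:2
  CH2 → C:1 H:2
  CH2 → C:1 H:2
  CH2NH2 → C:1 H:4 N:1
Element totals:
  C: 6
  H: 15
  N: 1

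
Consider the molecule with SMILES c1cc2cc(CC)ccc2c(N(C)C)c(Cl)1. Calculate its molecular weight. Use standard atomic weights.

233.74 g/mol

Atom tally by fragment:
  naphthalene ring system core → C:10 H:8
  (− 3 ring H displaced by substituents)
  + C2H5 → C:2 H:5
  + N(CH3)2 → N:1 C:2 H:6
  + Cl → Cl:1
Element totals:
  C: 14
  H: 16
  Cl: 1
  N: 1
Molecular formula: C14H16ClN.
  M = 14(12.011) + 16(1.008) + 35.45 + 14.007
    = 168.154 + 16.128 + 35.450 + 14.007 = 233.739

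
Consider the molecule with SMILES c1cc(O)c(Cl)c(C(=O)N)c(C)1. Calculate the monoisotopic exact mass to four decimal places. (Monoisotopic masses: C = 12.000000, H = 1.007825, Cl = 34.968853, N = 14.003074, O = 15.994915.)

185.0244

Atom tally by fragment:
  benzene ring core → C:6 H:6
  (− 4 ring H displaced by substituents)
  + OH → O:1 H:1
  + Cl → Cl:1
  + CONH2 → C:1 H:2 O:1 N:1
  + CH3 → C:1 H:3
Element totals:
  C: 8
  H: 8
  Cl: 1
  N: 1
  O: 2
Molecular formula: C8H8ClNO2.
  M = 8(12.0) + 8(1.007825) + 34.968853 + 14.003074 + 2(15.994915)
    = 96.000000 + 8.062600 + 34.968853 + 14.003074 + 31.989830 = 185.024357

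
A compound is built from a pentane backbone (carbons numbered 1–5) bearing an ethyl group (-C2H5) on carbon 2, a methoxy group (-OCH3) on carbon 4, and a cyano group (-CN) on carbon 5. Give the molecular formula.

C9H17NO

Atom tally by fragment:
  CH3 → C:1 H:3
  CH(C2H5) → C:3 H:6
  CH2 → C:1 H:2
  CH(OCH3) → C:2 H:4 O:1
  CH2CN → C:2 H:2 N:1
Element totals:
  C: 9
  H: 17
  N: 1
  O: 1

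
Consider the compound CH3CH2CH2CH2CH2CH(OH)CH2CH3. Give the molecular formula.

C8H18O

Atom tally by fragment:
  CH3 → C:1 H:3
  CH2 → C:1 H:2
  CH2 → C:1 H:2
  CH2 → C:1 H:2
  CH2 → C:1 H:2
  CH(OH) → C:1 H:2 O:1
  CH2 → C:1 H:2
  CH3 → C:1 H:3
Element totals:
  C: 8
  H: 18
  O: 1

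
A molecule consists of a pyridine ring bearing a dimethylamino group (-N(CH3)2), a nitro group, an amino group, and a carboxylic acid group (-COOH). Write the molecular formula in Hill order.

C8H10N4O4

Atom tally by fragment:
  pyridine ring core → C:5 H:5 N:1
  (− 4 ring H displaced by substituents)
  + N(CH3)2 → N:1 C:2 H:6
  + NO2 → N:1 O:2
  + NH2 → N:1 H:2
  + COOH → C:1 H:1 O:2
Element totals:
  C: 8
  H: 10
  N: 4
  O: 4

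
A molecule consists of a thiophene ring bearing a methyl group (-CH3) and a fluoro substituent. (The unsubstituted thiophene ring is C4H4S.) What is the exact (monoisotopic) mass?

116.0096

Atom tally by fragment:
  thiophene ring core → C:4 H:4 S:1
  (− 2 ring H displaced by substituents)
  + CH3 → C:1 H:3
  + F → F:1
Element totals:
  C: 5
  H: 5
  F: 1
  S: 1
Molecular formula: C5H5FS.
  M = 5(12.0) + 5(1.007825) + 18.998403 + 31.972071
    = 60.000000 + 5.039125 + 18.998403 + 31.972071 = 116.009599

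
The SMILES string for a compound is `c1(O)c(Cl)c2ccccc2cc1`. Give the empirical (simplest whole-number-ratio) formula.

C10H7ClO

Atom tally by fragment:
  naphthalene ring system core → C:10 H:8
  (− 2 ring H displaced by substituents)
  + OH → O:1 H:1
  + Cl → Cl:1
Element totals:
  C: 10
  H: 7
  Cl: 1
  O: 1
Molecular formula: C10H7ClO.
gcd of subscripts (10, 1, 7, 1) = 1, so the empirical formula equals the molecular formula.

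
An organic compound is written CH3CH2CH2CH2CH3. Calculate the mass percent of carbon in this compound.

83.24%

Element totals:
  C: 5
  H: 12
Molecular formula: C5H12.
Molar mass = 72.151 g/mol.
Mass from C: 5 × 12.011 = 60.055 g/mol.
%C = 60.055 / 72.151 × 100 = 83.24%.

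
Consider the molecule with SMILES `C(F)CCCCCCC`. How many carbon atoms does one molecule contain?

8

Atom tally by fragment:
  FCH2 → C:1 H:2 F:1
  CH2 → C:1 H:2
  CH2 → C:1 H:2
  CH2 → C:1 H:2
  CH2 → C:1 H:2
  CH2 → C:1 H:2
  CH2 → C:1 H:2
  CH3 → C:1 H:3
Element totals:
  C: 8
  H: 17
  F: 1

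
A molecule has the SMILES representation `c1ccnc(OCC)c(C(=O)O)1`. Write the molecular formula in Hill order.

C8H9NO3

Atom tally by fragment:
  pyridine ring core → C:5 H:5 N:1
  (− 2 ring H displaced by substituents)
  + OC2H5 → C:2 H:5 O:1
  + COOH → C:1 H:1 O:2
Element totals:
  C: 8
  H: 9
  N: 1
  O: 3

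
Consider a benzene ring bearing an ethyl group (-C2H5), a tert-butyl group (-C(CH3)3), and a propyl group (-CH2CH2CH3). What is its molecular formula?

C15H24

Atom tally by fragment:
  benzene ring core → C:6 H:6
  (− 3 ring H displaced by substituents)
  + C2H5 → C:2 H:5
  + C(CH3)3 → C:4 H:9
  + CH2CH2CH3 → C:3 H:7
Element totals:
  C: 15
  H: 24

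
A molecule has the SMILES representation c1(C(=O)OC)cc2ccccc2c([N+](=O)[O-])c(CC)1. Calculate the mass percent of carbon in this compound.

Atom tally by fragment:
  naphthalene ring system core → C:10 H:8
  (− 3 ring H displaced by substituents)
  + COOCH3 → C:2 H:3 O:2
  + NO2 → N:1 O:2
  + C2H5 → C:2 H:5
Element totals:
  C: 14
  H: 13
  N: 1
  O: 4
Molecular formula: C14H13NO4.
Molar mass = 259.261 g/mol.
Mass from C: 14 × 12.011 = 168.154 g/mol.
%C = 168.154 / 259.261 × 100 = 64.86%.

64.86%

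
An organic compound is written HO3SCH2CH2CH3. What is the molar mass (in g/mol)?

124.15 g/mol

Atom tally by fragment:
  HO3SCH2 → C:1 H:3 S:1 O:3
  CH2 → C:1 H:2
  CH3 → C:1 H:3
Element totals:
  C: 3
  H: 8
  O: 3
  S: 1
Molecular formula: C3H8O3S.
  M = 3(12.011) + 8(1.008) + 3(15.999) + 32.06
    = 36.033 + 8.064 + 47.997 + 32.060 = 124.154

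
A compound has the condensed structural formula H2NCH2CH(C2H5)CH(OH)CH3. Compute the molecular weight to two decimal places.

Atom tally by fragment:
  H2NCH2 → C:1 H:4 N:1
  CH(C2H5) → C:3 H:6
  CH(OH) → C:1 H:2 O:1
  CH3 → C:1 H:3
Element totals:
  C: 6
  H: 15
  N: 1
  O: 1
Molecular formula: C6H15NO.
  M = 6(12.011) + 15(1.008) + 14.007 + 15.999
    = 72.066 + 15.120 + 14.007 + 15.999 = 117.192

117.19 g/mol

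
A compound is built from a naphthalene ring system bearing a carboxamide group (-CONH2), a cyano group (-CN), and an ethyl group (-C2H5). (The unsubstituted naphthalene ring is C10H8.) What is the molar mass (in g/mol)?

224.26 g/mol

Atom tally by fragment:
  naphthalene ring system core → C:10 H:8
  (− 3 ring H displaced by substituents)
  + CONH2 → C:1 H:2 O:1 N:1
  + CN → C:1 N:1
  + C2H5 → C:2 H:5
Element totals:
  C: 14
  H: 12
  N: 2
  O: 1
Molecular formula: C14H12N2O.
  M = 14(12.011) + 12(1.008) + 2(14.007) + 15.999
    = 168.154 + 12.096 + 28.014 + 15.999 = 224.263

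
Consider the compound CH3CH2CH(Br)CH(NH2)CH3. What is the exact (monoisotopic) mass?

165.0153

Atom tally by fragment:
  CH3 → C:1 H:3
  CH2 → C:1 H:2
  CH(Br) → C:1 H:1 Br:1
  CH(NH2) → C:1 H:3 N:1
  CH3 → C:1 H:3
Element totals:
  C: 5
  H: 12
  Br: 1
  N: 1
Molecular formula: C5H12BrN.
  M = 5(12.0) + 12(1.007825) + 78.918338 + 14.003074
    = 60.000000 + 12.093900 + 78.918338 + 14.003074 = 165.015312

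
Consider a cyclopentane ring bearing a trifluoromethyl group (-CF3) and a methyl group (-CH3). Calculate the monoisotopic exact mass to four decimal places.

152.0813

Atom tally by fragment:
  cyclopentane ring core → C:5 H:10
  (− 2 ring H displaced by substituents)
  + CF3 → C:1 F:3
  + CH3 → C:1 H:3
Element totals:
  C: 7
  H: 11
  F: 3
Molecular formula: C7H11F3.
  M = 7(12.0) + 11(1.007825) + 3(18.998403)
    = 84.000000 + 11.086075 + 56.995209 = 152.081284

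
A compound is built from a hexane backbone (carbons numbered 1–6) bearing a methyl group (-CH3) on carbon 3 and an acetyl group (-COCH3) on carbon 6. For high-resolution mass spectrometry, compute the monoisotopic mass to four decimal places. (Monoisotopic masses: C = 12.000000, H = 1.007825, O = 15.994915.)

Atom tally by fragment:
  CH3 → C:1 H:3
  CH2 → C:1 H:2
  CH(CH3) → C:2 H:4
  CH2 → C:1 H:2
  CH2 → C:1 H:2
  CH2COCH3 → C:3 H:5 O:1
Element totals:
  C: 9
  H: 18
  O: 1
Molecular formula: C9H18O.
  M = 9(12.0) + 18(1.007825) + 15.994915
    = 108.000000 + 18.140850 + 15.994915 = 142.135765

142.1358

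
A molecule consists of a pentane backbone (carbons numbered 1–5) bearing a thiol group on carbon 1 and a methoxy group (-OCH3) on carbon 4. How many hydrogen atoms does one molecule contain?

Atom tally by fragment:
  HSCH2 → C:1 H:3 S:1
  CH2 → C:1 H:2
  CH2 → C:1 H:2
  CH(OCH3) → C:2 H:4 O:1
  CH3 → C:1 H:3
Element totals:
  C: 6
  H: 14
  O: 1
  S: 1

14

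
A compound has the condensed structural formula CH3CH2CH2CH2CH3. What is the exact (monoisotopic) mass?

72.0939

Atom tally by fragment:
  CH3 → C:1 H:3
  CH2 → C:1 H:2
  CH2 → C:1 H:2
  CH2 → C:1 H:2
  CH3 → C:1 H:3
Element totals:
  C: 5
  H: 12
Molecular formula: C5H12.
  M = 5(12.0) + 12(1.007825)
    = 60.000000 + 12.093900 = 72.093900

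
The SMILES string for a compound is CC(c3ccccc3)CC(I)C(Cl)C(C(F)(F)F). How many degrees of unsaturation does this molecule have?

4

Atom tally by fragment:
  CH3 → C:1 H:3
  CH(C6H5) → C:7 H:6
  CH2 → C:1 H:2
  CH(I) → C:1 H:1 I:1
  CH(Cl) → C:1 H:1 Cl:1
  CH2CF3 → C:2 H:2 F:3
Element totals:
  C: 13
  H: 15
  Cl: 1
  F: 3
  I: 1
Molecular formula: C13H15ClF3I.
DoU = (2C + 2 + N − H − X) / 2 = (2·13 + 2 + 0 − 15 − 5) / 2 = 4.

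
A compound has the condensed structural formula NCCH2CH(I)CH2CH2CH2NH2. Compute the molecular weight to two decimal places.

Element totals:
  C: 6
  H: 11
  I: 1
  N: 2
Molecular formula: C6H11IN2.
  M = 6(12.011) + 11(1.008) + 126.904 + 2(14.007)
    = 72.066 + 11.088 + 126.904 + 28.014 = 238.072

238.07 g/mol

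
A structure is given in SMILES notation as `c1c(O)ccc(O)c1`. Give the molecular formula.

Atom tally by fragment:
  benzene ring core → C:6 H:6
  (− 2 ring H displaced by substituents)
  + OH → O:1 H:1
  + OH → O:1 H:1
Element totals:
  C: 6
  H: 6
  O: 2

C6H6O2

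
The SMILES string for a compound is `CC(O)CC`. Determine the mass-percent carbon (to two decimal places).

Atom tally by fragment:
  CH3 → C:1 H:3
  CH(OH) → C:1 H:2 O:1
  CH2 → C:1 H:2
  CH3 → C:1 H:3
Element totals:
  C: 4
  H: 10
  O: 1
Molecular formula: C4H10O.
Molar mass = 74.123 g/mol.
Mass from C: 4 × 12.011 = 48.044 g/mol.
%C = 48.044 / 74.123 × 100 = 64.82%.

64.82%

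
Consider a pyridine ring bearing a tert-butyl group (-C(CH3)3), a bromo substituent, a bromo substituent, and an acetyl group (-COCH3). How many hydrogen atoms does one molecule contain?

13

Atom tally by fragment:
  pyridine ring core → C:5 H:5 N:1
  (− 4 ring H displaced by substituents)
  + C(CH3)3 → C:4 H:9
  + Br → Br:1
  + Br → Br:1
  + COCH3 → C:2 H:3 O:1
Element totals:
  C: 11
  H: 13
  Br: 2
  N: 1
  O: 1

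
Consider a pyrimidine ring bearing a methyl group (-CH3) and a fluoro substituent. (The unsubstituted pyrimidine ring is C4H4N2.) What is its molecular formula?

Atom tally by fragment:
  pyrimidine ring core → C:4 H:4 N:2
  (− 2 ring H displaced by substituents)
  + CH3 → C:1 H:3
  + F → F:1
Element totals:
  C: 5
  H: 5
  F: 1
  N: 2

C5H5FN2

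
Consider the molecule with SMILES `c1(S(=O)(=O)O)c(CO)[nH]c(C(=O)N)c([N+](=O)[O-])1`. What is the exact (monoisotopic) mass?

Atom tally by fragment:
  pyrrole ring core → C:4 H:5 N:1
  (− 4 ring H displaced by substituents)
  + SO3H → S:1 O:3 H:1
  + CH2OH → C:1 H:3 O:1
  + CONH2 → C:1 H:2 O:1 N:1
  + NO2 → N:1 O:2
Element totals:
  C: 6
  H: 7
  N: 3
  O: 7
  S: 1
Molecular formula: C6H7N3O7S.
  M = 6(12.0) + 7(1.007825) + 3(14.003074) + 7(15.994915) + 31.972071
    = 72.000000 + 7.054775 + 42.009222 + 111.964405 + 31.972071 = 265.000473

265.0005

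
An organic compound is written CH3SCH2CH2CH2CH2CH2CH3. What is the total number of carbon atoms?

Atom tally by fragment:
  CH3SCH2 → C:2 H:5 S:1
  CH2 → C:1 H:2
  CH2 → C:1 H:2
  CH2 → C:1 H:2
  CH2 → C:1 H:2
  CH3 → C:1 H:3
Element totals:
  C: 7
  H: 16
  S: 1

7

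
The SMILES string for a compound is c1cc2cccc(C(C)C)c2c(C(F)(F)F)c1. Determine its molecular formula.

Atom tally by fragment:
  naphthalene ring system core → C:10 H:8
  (− 2 ring H displaced by substituents)
  + CH(CH3)2 → C:3 H:7
  + CF3 → C:1 F:3
Element totals:
  C: 14
  H: 13
  F: 3

C14H13F3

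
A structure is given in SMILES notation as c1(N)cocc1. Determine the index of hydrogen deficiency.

3

Atom tally by fragment:
  furan ring core → C:4 H:4 O:1
  (− 1 ring H displaced by substituents)
  + NH2 → N:1 H:2
Element totals:
  C: 4
  H: 5
  N: 1
  O: 1
Molecular formula: C4H5NO.
DoU = (2C + 2 + N − H − X) / 2 = (2·4 + 2 + 1 − 5 − 0) / 2 = 3.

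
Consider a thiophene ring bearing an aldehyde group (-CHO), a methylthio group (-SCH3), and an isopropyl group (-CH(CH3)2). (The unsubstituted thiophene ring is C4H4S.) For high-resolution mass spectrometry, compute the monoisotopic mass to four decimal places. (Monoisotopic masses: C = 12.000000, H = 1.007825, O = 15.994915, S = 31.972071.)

200.0330

Atom tally by fragment:
  thiophene ring core → C:4 H:4 S:1
  (− 3 ring H displaced by substituents)
  + CHO → C:1 H:1 O:1
  + SCH3 → C:1 H:3 S:1
  + CH(CH3)2 → C:3 H:7
Element totals:
  C: 9
  H: 12
  O: 1
  S: 2
Molecular formula: C9H12OS2.
  M = 9(12.0) + 12(1.007825) + 15.994915 + 2(31.972071)
    = 108.000000 + 12.093900 + 15.994915 + 63.944142 = 200.032957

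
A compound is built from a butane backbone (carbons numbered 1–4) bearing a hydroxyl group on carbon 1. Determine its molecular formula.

C4H10O

Atom tally by fragment:
  HOCH2 → C:1 H:3 O:1
  CH2 → C:1 H:2
  CH2 → C:1 H:2
  CH3 → C:1 H:3
Element totals:
  C: 4
  H: 10
  O: 1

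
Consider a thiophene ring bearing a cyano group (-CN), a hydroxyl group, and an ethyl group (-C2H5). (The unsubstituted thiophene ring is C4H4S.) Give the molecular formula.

Atom tally by fragment:
  thiophene ring core → C:4 H:4 S:1
  (− 3 ring H displaced by substituents)
  + CN → C:1 N:1
  + OH → O:1 H:1
  + C2H5 → C:2 H:5
Element totals:
  C: 7
  H: 7
  N: 1
  O: 1
  S: 1

C7H7NOS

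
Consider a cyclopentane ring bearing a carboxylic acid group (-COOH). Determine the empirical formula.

C3H5O

Atom tally by fragment:
  cyclopentane ring core → C:5 H:10
  (− 1 ring H displaced by substituents)
  + COOH → C:1 H:1 O:2
Element totals:
  C: 6
  H: 10
  O: 2
Molecular formula: C6H10O2.
gcd of subscripts = 2; dividing each by 2:
  C: 6/2 = 3
  H: 10/2 = 5
  O: 2/2 = 1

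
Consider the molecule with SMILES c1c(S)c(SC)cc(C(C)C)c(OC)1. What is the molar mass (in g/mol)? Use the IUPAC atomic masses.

Atom tally by fragment:
  benzene ring core → C:6 H:6
  (− 4 ring H displaced by substituents)
  + SH → S:1 H:1
  + SCH3 → C:1 H:3 S:1
  + CH(CH3)2 → C:3 H:7
  + OCH3 → C:1 H:3 O:1
Element totals:
  C: 11
  H: 16
  O: 1
  S: 2
Molecular formula: C11H16OS2.
  M = 11(12.011) + 16(1.008) + 15.999 + 2(32.06)
    = 132.121 + 16.128 + 15.999 + 64.120 = 228.368

228.37 g/mol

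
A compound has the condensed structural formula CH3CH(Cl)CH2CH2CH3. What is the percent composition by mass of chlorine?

Atom tally by fragment:
  CH3 → C:1 H:3
  CH(Cl) → C:1 H:1 Cl:1
  CH2 → C:1 H:2
  CH2 → C:1 H:2
  CH3 → C:1 H:3
Element totals:
  C: 5
  H: 11
  Cl: 1
Molecular formula: C5H11Cl.
Molar mass = 106.593 g/mol.
Mass from Cl: 1 × 35.45 = 35.450 g/mol.
%Cl = 35.450 / 106.593 × 100 = 33.26%.

33.26%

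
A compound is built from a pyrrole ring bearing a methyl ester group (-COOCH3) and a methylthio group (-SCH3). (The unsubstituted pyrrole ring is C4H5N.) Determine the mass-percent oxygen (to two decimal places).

18.69%

Atom tally by fragment:
  pyrrole ring core → C:4 H:5 N:1
  (− 2 ring H displaced by substituents)
  + COOCH3 → C:2 H:3 O:2
  + SCH3 → C:1 H:3 S:1
Element totals:
  C: 7
  H: 9
  N: 1
  O: 2
  S: 1
Molecular formula: C7H9NO2S.
Molar mass = 171.214 g/mol.
Mass from O: 2 × 15.999 = 31.998 g/mol.
%O = 31.998 / 171.214 × 100 = 18.69%.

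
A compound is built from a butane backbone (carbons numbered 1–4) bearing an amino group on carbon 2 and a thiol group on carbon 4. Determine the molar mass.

Atom tally by fragment:
  CH3 → C:1 H:3
  CH(NH2) → C:1 H:3 N:1
  CH2 → C:1 H:2
  CH2SH → C:1 H:3 S:1
Element totals:
  C: 4
  H: 11
  N: 1
  S: 1
Molecular formula: C4H11NS.
  M = 4(12.011) + 11(1.008) + 14.007 + 32.06
    = 48.044 + 11.088 + 14.007 + 32.060 = 105.199

105.20 g/mol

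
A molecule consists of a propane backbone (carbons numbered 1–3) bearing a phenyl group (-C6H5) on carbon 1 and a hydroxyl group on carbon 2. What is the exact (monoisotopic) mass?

136.0888

Atom tally by fragment:
  C6H5CH2 → C:7 H:7
  CH(OH) → C:1 H:2 O:1
  CH3 → C:1 H:3
Element totals:
  C: 9
  H: 12
  O: 1
Molecular formula: C9H12O.
  M = 9(12.0) + 12(1.007825) + 15.994915
    = 108.000000 + 12.093900 + 15.994915 = 136.088815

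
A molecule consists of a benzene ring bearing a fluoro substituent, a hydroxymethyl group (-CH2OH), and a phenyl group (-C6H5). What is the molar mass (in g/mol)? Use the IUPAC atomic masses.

Atom tally by fragment:
  benzene ring core → C:6 H:6
  (− 3 ring H displaced by substituents)
  + F → F:1
  + CH2OH → C:1 H:3 O:1
  + C6H5 → C:6 H:5
Element totals:
  C: 13
  H: 11
  F: 1
  O: 1
Molecular formula: C13H11FO.
  M = 13(12.011) + 11(1.008) + 18.998 + 15.999
    = 156.143 + 11.088 + 18.998 + 15.999 = 202.228

202.23 g/mol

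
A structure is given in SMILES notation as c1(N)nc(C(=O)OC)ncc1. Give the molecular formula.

Atom tally by fragment:
  pyrimidine ring core → C:4 H:4 N:2
  (− 2 ring H displaced by substituents)
  + NH2 → N:1 H:2
  + COOCH3 → C:2 H:3 O:2
Element totals:
  C: 6
  H: 7
  N: 3
  O: 2

C6H7N3O2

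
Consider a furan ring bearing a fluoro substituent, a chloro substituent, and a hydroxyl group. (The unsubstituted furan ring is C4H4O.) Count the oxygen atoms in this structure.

Atom tally by fragment:
  furan ring core → C:4 H:4 O:1
  (− 3 ring H displaced by substituents)
  + F → F:1
  + Cl → Cl:1
  + OH → O:1 H:1
Element totals:
  C: 4
  H: 2
  Cl: 1
  F: 1
  O: 2

2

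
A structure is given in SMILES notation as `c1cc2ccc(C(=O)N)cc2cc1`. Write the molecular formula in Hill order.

Atom tally by fragment:
  naphthalene ring system core → C:10 H:8
  (− 1 ring H displaced by substituents)
  + CONH2 → C:1 H:2 O:1 N:1
Element totals:
  C: 11
  H: 9
  N: 1
  O: 1

C11H9NO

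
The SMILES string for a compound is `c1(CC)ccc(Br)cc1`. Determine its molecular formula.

C8H9Br

Atom tally by fragment:
  benzene ring core → C:6 H:6
  (− 2 ring H displaced by substituents)
  + C2H5 → C:2 H:5
  + Br → Br:1
Element totals:
  C: 8
  H: 9
  Br: 1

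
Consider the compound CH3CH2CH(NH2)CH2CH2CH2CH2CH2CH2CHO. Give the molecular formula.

Element totals:
  C: 10
  H: 21
  N: 1
  O: 1

C10H21NO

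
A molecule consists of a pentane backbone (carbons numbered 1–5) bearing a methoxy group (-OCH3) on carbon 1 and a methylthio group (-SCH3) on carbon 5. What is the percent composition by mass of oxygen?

Atom tally by fragment:
  CH3OCH2 → C:2 H:5 O:1
  CH2 → C:1 H:2
  CH2 → C:1 H:2
  CH2 → C:1 H:2
  CH2SCH3 → C:2 H:5 S:1
Element totals:
  C: 7
  H: 16
  O: 1
  S: 1
Molecular formula: C7H16OS.
Molar mass = 148.264 g/mol.
Mass from O: 1 × 15.999 = 15.999 g/mol.
%O = 15.999 / 148.264 × 100 = 10.79%.

10.79%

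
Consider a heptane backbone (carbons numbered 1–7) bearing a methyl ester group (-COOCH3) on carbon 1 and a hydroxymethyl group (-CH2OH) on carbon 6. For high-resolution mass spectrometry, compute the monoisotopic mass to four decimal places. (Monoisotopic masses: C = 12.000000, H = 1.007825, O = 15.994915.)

Atom tally by fragment:
  CH3OOCCH2 → C:3 H:5 O:2
  CH2 → C:1 H:2
  CH2 → C:1 H:2
  CH2 → C:1 H:2
  CH2 → C:1 H:2
  CH(CH2OH) → C:2 H:4 O:1
  CH3 → C:1 H:3
Element totals:
  C: 10
  H: 20
  O: 3
Molecular formula: C10H20O3.
  M = 10(12.0) + 20(1.007825) + 3(15.994915)
    = 120.000000 + 20.156500 + 47.984745 = 188.141245

188.1412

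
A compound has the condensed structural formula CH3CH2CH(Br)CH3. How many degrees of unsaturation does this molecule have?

0

Element totals:
  C: 4
  H: 9
  Br: 1
Molecular formula: C4H9Br.
DoU = (2C + 2 + N − H − X) / 2 = (2·4 + 2 + 0 − 9 − 1) / 2 = 0.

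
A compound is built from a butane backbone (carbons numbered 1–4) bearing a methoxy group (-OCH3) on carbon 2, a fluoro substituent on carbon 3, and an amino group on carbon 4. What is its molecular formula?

Atom tally by fragment:
  CH3 → C:1 H:3
  CH(OCH3) → C:2 H:4 O:1
  CH(F) → C:1 H:1 F:1
  CH2NH2 → C:1 H:4 N:1
Element totals:
  C: 5
  H: 12
  F: 1
  N: 1
  O: 1

C5H12FNO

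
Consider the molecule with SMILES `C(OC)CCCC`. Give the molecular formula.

C6H14O

Atom tally by fragment:
  CH3OCH2 → C:2 H:5 O:1
  CH2 → C:1 H:2
  CH2 → C:1 H:2
  CH2 → C:1 H:2
  CH3 → C:1 H:3
Element totals:
  C: 6
  H: 14
  O: 1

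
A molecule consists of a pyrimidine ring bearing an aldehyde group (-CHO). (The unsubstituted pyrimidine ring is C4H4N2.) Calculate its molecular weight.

Atom tally by fragment:
  pyrimidine ring core → C:4 H:4 N:2
  (− 1 ring H displaced by substituents)
  + CHO → C:1 H:1 O:1
Element totals:
  C: 5
  H: 4
  N: 2
  O: 1
Molecular formula: C5H4N2O.
  M = 5(12.011) + 4(1.008) + 2(14.007) + 15.999
    = 60.055 + 4.032 + 28.014 + 15.999 = 108.100

108.10 g/mol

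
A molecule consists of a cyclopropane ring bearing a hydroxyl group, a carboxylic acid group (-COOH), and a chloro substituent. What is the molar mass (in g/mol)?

Atom tally by fragment:
  cyclopropane ring core → C:3 H:6
  (− 3 ring H displaced by substituents)
  + OH → O:1 H:1
  + COOH → C:1 H:1 O:2
  + Cl → Cl:1
Element totals:
  C: 4
  H: 5
  Cl: 1
  O: 3
Molecular formula: C4H5ClO3.
  M = 4(12.011) + 5(1.008) + 35.45 + 3(15.999)
    = 48.044 + 5.040 + 35.450 + 47.997 = 136.531

136.53 g/mol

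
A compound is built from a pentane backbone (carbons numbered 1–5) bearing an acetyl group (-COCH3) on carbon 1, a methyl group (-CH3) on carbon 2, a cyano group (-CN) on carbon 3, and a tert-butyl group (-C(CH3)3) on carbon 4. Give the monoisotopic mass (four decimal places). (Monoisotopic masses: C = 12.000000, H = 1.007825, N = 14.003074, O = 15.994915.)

Atom tally by fragment:
  CH3COCH2 → C:3 H:5 O:1
  CH(CH3) → C:2 H:4
  CH(CN) → C:2 H:1 N:1
  CH(C(CH3)3) → C:5 H:10
  CH3 → C:1 H:3
Element totals:
  C: 13
  H: 23
  N: 1
  O: 1
Molecular formula: C13H23NO.
  M = 13(12.0) + 23(1.007825) + 14.003074 + 15.994915
    = 156.000000 + 23.179975 + 14.003074 + 15.994915 = 209.177964

209.1780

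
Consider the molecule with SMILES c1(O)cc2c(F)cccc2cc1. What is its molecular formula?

Atom tally by fragment:
  naphthalene ring system core → C:10 H:8
  (− 2 ring H displaced by substituents)
  + OH → O:1 H:1
  + F → F:1
Element totals:
  C: 10
  H: 7
  F: 1
  O: 1

C10H7FO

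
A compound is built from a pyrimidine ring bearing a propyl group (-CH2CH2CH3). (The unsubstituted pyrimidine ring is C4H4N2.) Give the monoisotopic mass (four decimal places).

122.0844

Atom tally by fragment:
  pyrimidine ring core → C:4 H:4 N:2
  (− 1 ring H displaced by substituents)
  + CH2CH2CH3 → C:3 H:7
Element totals:
  C: 7
  H: 10
  N: 2
Molecular formula: C7H10N2.
  M = 7(12.0) + 10(1.007825) + 2(14.003074)
    = 84.000000 + 10.078250 + 28.006148 = 122.084398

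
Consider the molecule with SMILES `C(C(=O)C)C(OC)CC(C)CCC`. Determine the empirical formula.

Atom tally by fragment:
  CH3COCH2 → C:3 H:5 O:1
  CH(OCH3) → C:2 H:4 O:1
  CH2 → C:1 H:2
  CH(CH3) → C:2 H:4
  CH2 → C:1 H:2
  CH2 → C:1 H:2
  CH3 → C:1 H:3
Element totals:
  C: 11
  H: 22
  O: 2
Molecular formula: C11H22O2.
gcd of subscripts (11, 22, 2) = 1, so the empirical formula equals the molecular formula.

C11H22O2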